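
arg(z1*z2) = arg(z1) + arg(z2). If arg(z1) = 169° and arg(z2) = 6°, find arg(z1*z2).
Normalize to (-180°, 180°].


arg(z1*z2) = 169° + 6° = 175°
Normalized to (-180°, 180°]: 175°

175°


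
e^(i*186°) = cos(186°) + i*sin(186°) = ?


cos(186°) = -0.9945
sin(186°) = -0.1045

e^(i*186°) = -0.9945 - 0.1045i


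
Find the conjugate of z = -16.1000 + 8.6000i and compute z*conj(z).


z_bar = -16.1000 - 8.6000i
z*z_bar = (-16.1)^2 + 8.6^2 = 259.21 + 73.96 = 333.17

z_bar = -16.1000 - 8.6000i, z*z_bar = 333.17


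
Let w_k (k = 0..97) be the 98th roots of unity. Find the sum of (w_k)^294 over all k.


The roots are w_k = w^k with w = e^(2*pi*i/98), and (w^k)^294 = (w^294)^k.
So S = 1 + u + u^2 + ... + u^(97) with u = w^294.
294 = 3*98 + 0, so 294 is a multiple of 98 and u = (w^98)^3 = 1.
Every one of the 98 terms equals 1: S = 98

S = 98


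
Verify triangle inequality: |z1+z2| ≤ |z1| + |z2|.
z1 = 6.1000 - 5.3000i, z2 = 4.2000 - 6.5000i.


|z1| = sqrt(6.1^2 + (-5.3)^2) = sqrt(65.3) = 8.0808
|z2| = sqrt(4.2^2 + (-6.5)^2) = sqrt(59.89) = 7.7389
z1+z2 = 10.3000 - 11.8000i
|z1+z2| = sqrt(245.33) = 15.6630
|z1|+|z2| = 8.0808 + 7.7389 = 15.8197

|z1+z2| = 15.6630 ≤ |z1|+|z2| = 15.8197 (verified)


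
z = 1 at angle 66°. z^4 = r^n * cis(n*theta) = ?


r^4 = 1^4 = 1
n*theta = 4*66° = 264° = 264° (mod 360)
a = 1*cos(264°) = -0.1045
b = 1*sin(264°) = -0.9945

1 cis(264°) = -0.1045 - 0.9945i


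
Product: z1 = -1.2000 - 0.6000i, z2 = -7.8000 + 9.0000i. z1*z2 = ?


Real = -1.2*(-7.8) - (-0.6)*9 = 9.36 - (-5.4) = 14.76
Imag = -1.2*9 - (7.8)*(-0.6) = -10.8 + 4.68 = -6.12

14.7600 - 6.1200i


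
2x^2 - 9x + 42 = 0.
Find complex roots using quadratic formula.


disc = (-9)^2 - 4*2*42 = 81 - 336 = -255
sqrt(|disc|) = sqrt(255) = 15.9687
Real part = 9/(2*2) = 2.2500
Imag part = 15.9687/(2*2) = 3.9922

2.2500 ± 3.9922i


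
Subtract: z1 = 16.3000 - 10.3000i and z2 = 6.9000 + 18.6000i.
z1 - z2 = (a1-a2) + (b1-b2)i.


Real: 16.3 - 6.9 = 9.4
Imag: -10.3 - 18.6 = -28.9

9.4000 - 28.9000i


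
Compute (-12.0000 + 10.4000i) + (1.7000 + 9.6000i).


Real: -12 + 1.7 = -10.3
Imag: 10.4 + 9.6 = 20

-10.3000 + 20.0000i


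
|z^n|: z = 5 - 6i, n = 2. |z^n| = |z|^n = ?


|z| = sqrt(25+36) = sqrt(61) = 7.8102
|z^2| = |z|^2 = (sqrt(61))^2 = 61

|z^2| = 61


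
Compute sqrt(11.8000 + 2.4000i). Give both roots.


|z| = sqrt(139.24+5.76) = 12.0416
sqrt((|z|+a)/2) = sqrt((12.0416+11.8)/2) = sqrt(11.9208) = 3.4527
sqrt((|z|-a)/2) = sqrt((12.0416-11.8)/2) = sqrt(0.1208) = 0.3476

±(3.4527 + 0.3476i) i.e. 3.4527 + 0.3476i and -3.4527 - 0.3476i


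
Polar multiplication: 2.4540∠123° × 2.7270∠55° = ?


r = 2.4540 * 2.7270 = 6.6921
theta = 123° + 55° = 178° = 178° (mod 360)

6.6921 cis(178°)


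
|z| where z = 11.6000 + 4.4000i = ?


|z| = sqrt(11.6^2 + 4.4^2) = sqrt(134.56 + 19.36) = sqrt(153.92) = 12.4064

|z| = 12.4064


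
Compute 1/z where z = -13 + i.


|z|^2 = 169+1 = 170
1/z = (-13 - 1i)/170

1/z = -0.0765 - 0.0059i


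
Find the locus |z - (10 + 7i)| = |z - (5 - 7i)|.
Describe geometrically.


Equal distances means the locus is the perpendicular bisector of z1 and z2.
Midpoint = ((10+5)/2, (7+(-7))/2) = (7.5000, 0)

Perpendicular bisector through (7.5000, 0)


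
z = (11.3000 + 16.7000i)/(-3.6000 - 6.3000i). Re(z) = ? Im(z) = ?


Multiply by conjugate: (11.3000 + 16.7000i)(-3.6000 + 6.3000i) / ((-3.6)^2 + (-6.3)^2)
Numerator real = 11.3*(-3.6) + 16.7*(-6.3) = -145.89
Numerator imag = 16.7*(-3.6) - 11.3*(-6.3) = 11.07
Denominator = 52.65
Re(z) = -145.89/52.65 = -2.7709
Im(z) = 11.07/52.65 = 0.2103

Re(z) = -2.7709, Im(z) = 0.2103


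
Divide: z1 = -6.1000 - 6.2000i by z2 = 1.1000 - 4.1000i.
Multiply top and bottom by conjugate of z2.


Conjugate of z2 = 1.1000 + 4.1000i
Numerator: (-6.1000 - 6.2000i)(1.1000 + 4.1000i) = 18.7100 - 31.8300i
Denominator: 1.1^2 + (-4.1)^2 = 18.02
Result = (18.7100 - 31.8300i)/18.02

1.0383 - 1.7664i


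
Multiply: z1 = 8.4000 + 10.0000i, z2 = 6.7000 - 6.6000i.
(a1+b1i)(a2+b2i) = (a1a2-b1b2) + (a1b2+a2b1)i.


Real = 8.4*6.7 - 10*(-6.6) = 56.28 - (-66) = 122.28
Imag = 8.4*(-6.6) + 6.7*10 = -55.44 + 67 = 11.56

122.2800 + 11.5600i


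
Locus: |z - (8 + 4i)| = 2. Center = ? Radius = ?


|z - z0| = r is a circle with center z0 and radius r.
Center = (8, 4), radius = 2

Circle with center (8, 4) and radius 2


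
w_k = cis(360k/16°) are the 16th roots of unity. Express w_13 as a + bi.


Angle = 360*13/16 = 292.5°
a = cos(292.5°) = 0.3827
b = sin(292.5°) = -0.9239

0.3827 - 0.9239i


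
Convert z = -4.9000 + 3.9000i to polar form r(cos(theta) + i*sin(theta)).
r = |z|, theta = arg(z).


r = sqrt(24.01+15.21) = sqrt(39.22) = 6.2626
theta = atan2(3.9, -4.9) = 141.4831 degrees

r = 6.2626, theta = 141.4831 degrees


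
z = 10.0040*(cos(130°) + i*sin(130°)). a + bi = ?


a = 10.0040*cos(130°) = 10.0040*(-0.6427876) = -6.4304
b = 10.0040*sin(130°) = 10.0040*0.76604 = 7.6635

-6.4304 + 7.6635i


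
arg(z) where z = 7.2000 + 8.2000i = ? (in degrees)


Re = 7.2, Im = 8.2
arg = atan2(8.2, 7.2) = 48.7153 degrees

arg(z) = 48.7153 degrees


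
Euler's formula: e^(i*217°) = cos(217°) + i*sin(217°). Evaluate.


cos(217°) = -0.7986
sin(217°) = -0.6018

e^(i*217°) = -0.7986 - 0.6018i


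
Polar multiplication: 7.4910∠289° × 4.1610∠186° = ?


r = 7.4910 * 4.1610 = 31.1701
theta = 289° + 186° = 475° = 115° (mod 360)

31.1701 cis(115°)


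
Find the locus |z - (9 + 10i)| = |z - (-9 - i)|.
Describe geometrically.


Equal distances means the locus is the perpendicular bisector of z1 and z2.
Midpoint = ((9+(-9))/2, (10+(-1))/2) = (0, 4.5000)

Perpendicular bisector through (0, 4.5000)


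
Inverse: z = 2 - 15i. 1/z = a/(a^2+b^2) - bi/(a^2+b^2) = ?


|z|^2 = 4+225 = 229
1/z = (2 + 15i)/229

1/z = 0.0087 + 0.0655i


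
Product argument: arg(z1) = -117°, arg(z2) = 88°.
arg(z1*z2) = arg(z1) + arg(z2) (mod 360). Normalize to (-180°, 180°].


arg(z1*z2) = -117° + 88° = -29°
Normalized to (-180°, 180°]: -29°

-29°


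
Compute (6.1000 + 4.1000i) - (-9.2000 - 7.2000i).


Real: 6.1 + 9.2 = 15.3
Imag: 4.1 + 7.2 = 11.3

15.3000 + 11.3000i


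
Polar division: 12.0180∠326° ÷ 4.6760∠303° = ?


r = 12.0180 / 4.6760 = 2.5701
theta = 326° - 303° = 23° = 23° (mod 360)

2.5701 cis(23°)


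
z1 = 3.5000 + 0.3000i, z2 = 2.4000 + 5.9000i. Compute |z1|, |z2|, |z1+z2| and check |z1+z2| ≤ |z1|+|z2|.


|z1| = sqrt(3.5^2 + 0.3^2) = sqrt(12.34) = 3.5128
|z2| = sqrt(2.4^2 + 5.9^2) = sqrt(40.57) = 6.3695
z1+z2 = 5.9000 + 6.2000i
|z1+z2| = sqrt(73.25) = 8.5586
|z1|+|z2| = 3.5128 + 6.3695 = 9.8823

|z1+z2| = 8.5586 ≤ |z1|+|z2| = 9.8823 (verified)


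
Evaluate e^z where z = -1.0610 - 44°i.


e^-1.0610 = 0.3461
cos(-44°) = 0.71934
sin(-44°) = -0.6947
Real = 0.3461*0.71934 = 0.2490
Imag = 0.3461*(-0.6947) = -0.2404

0.2490 - 0.2404i


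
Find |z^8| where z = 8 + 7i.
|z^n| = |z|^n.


|z| = sqrt(64+49) = sqrt(113) = 10.6301
|z^8| = |z|^8 = (sqrt(113))^8 = 113^4 = 163047361

|z^8| = 163047361


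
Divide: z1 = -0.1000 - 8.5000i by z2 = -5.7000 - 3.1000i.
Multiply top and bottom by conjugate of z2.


Conjugate of z2 = -5.7000 + 3.1000i
Numerator: (-0.1000 - 8.5000i)(-5.7000 + 3.1000i) = 26.9200 + 48.1400i
Denominator: (-5.7)^2 + (-3.1)^2 = 42.1
Result = (26.9200 + 48.1400i)/42.1

0.6394 + 1.1435i


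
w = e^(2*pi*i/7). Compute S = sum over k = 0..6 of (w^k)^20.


The roots are w_k = w^k with w = e^(2*pi*i/7), and (w^k)^20 = (w^20)^k.
So S = 1 + u + u^2 + ... + u^(6) with u = w^20.
20 = 2*7 + 6, so 20 is not a multiple of 7: u = (w^7)^2 * w^6 = w^6 ≠ 1 (w is a primitive 7th root), while u^7 = (w^7)^20 = 1.
Geometric series: S = (1 - u^7)/(1 - u) = (1 - 1)/(1 - u) = 0

S = 0


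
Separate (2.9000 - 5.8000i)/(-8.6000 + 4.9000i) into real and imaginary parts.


Multiply by conjugate: (2.9000 - 5.8000i)(-8.6000 - 4.9000i) / ((-8.6)^2 + 4.9^2)
Numerator real = 2.9*(-8.6) - (5.8)*4.9 = -53.36
Numerator imag = -5.8*(-8.6) - 2.9*4.9 = 35.67
Denominator = 97.97
Re(z) = -53.36/97.97 = -0.5447
Im(z) = 35.67/97.97 = 0.3641

Re(z) = -0.5447, Im(z) = 0.3641


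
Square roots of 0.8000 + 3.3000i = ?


|z| = sqrt(0.64+10.89) = 3.3956
sqrt((|z|+a)/2) = sqrt((3.3956+0.8)/2) = sqrt(2.0978) = 1.4484
sqrt((|z|-a)/2) = sqrt((3.3956-0.8)/2) = sqrt(1.2978) = 1.1392

±(1.4484 + 1.1392i) i.e. 1.4484 + 1.1392i and -1.4484 - 1.1392i


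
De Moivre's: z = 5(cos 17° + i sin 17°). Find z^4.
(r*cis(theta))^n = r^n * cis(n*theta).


r^4 = 5^4 = 625
n*theta = 4*17° = 68° = 68° (mod 360)
a = 625*cos(68°) = 234.1291
b = 625*sin(68°) = 579.4899

625 cis(68°) = 234.1291 + 579.4899i


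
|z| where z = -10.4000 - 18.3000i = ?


|z| = sqrt((-10.4)^2 + (-18.3)^2) = sqrt(108.16 + 334.89) = sqrt(443.05) = 21.0488

|z| = 21.0488


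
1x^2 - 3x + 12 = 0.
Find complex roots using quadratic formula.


disc = (-3)^2 - 4*1*12 = 9 - 48 = -39
sqrt(|disc|) = sqrt(39) = 6.2450
Real part = 3/(2*1) = 1.5000
Imag part = 6.2450/(2*1) = 3.1225

1.5000 ± 3.1225i


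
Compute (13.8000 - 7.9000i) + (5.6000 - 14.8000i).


Real: 13.8 + 5.6 = 19.4
Imag: -7.9 - 14.8 = -22.7

19.4000 - 22.7000i


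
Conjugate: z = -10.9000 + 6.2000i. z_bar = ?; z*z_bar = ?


z_bar = -10.9000 - 6.2000i
z*z_bar = (-10.9)^2 + 6.2^2 = 118.81 + 38.44 = 157.25

z_bar = -10.9000 - 6.2000i, z*z_bar = 157.25


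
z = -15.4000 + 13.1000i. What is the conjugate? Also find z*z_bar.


z_bar = -15.4000 - 13.1000i
z*z_bar = (-15.4)^2 + 13.1^2 = 237.16 + 171.61 = 408.77

z_bar = -15.4000 - 13.1000i, z*z_bar = 408.77


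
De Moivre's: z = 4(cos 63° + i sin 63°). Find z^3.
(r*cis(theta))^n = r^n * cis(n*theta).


r^3 = 4^3 = 64
n*theta = 3*63° = 189° = 189° (mod 360)
a = 64*cos(189°) = -63.2121
b = 64*sin(189°) = -10.0118

64 cis(189°) = -63.2121 - 10.0118i


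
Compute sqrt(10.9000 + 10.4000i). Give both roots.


|z| = sqrt(118.81+108.16) = 15.0655
sqrt((|z|+a)/2) = sqrt((15.0655+10.9)/2) = sqrt(12.9828) = 3.6032
sqrt((|z|-a)/2) = sqrt((15.0655-10.9)/2) = sqrt(2.0828) = 1.4432

±(3.6032 + 1.4432i) i.e. 3.6032 + 1.4432i and -3.6032 - 1.4432i


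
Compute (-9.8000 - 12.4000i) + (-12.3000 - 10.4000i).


Real: -9.8 - 12.3 = -22.1
Imag: -12.4 - 10.4 = -22.8

-22.1000 - 22.8000i


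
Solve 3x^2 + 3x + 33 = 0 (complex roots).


disc = 3^2 - 4*3*33 = 9 - 396 = -387
sqrt(|disc|) = sqrt(387) = 19.6723
Real part = -3/(2*3) = -0.5000
Imag part = 19.6723/(2*3) = 3.2787

-0.5000 ± 3.2787i


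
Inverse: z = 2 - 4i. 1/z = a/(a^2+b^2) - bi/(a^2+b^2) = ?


|z|^2 = 4+16 = 20
1/z = (2 + 4i)/20

1/z = 0.1000 + 0.2000i


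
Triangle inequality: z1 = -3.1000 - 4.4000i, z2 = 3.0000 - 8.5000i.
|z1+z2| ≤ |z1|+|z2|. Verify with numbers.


|z1| = sqrt((-3.1)^2 + (-4.4)^2) = sqrt(28.97) = 5.3824
|z2| = sqrt(3^2 + (-8.5)^2) = sqrt(81.25) = 9.0139
z1+z2 = -0.1000 - 12.9000i
|z1+z2| = sqrt(166.42) = 12.9004
|z1|+|z2| = 5.3824 + 9.0139 = 14.3963

|z1+z2| = 12.9004 ≤ |z1|+|z2| = 14.3963 (verified)


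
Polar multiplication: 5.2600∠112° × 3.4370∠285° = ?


r = 5.2600 * 3.4370 = 18.0786
theta = 112° + 285° = 397° = 37° (mod 360)

18.0786 cis(37°)


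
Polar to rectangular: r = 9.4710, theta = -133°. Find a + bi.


a = 9.4710*cos(-133°) = 9.4710*(-0.682) = -6.4592
b = 9.4710*sin(-133°) = 9.4710*(-0.731354) = -6.9267

-6.4592 - 6.9267i


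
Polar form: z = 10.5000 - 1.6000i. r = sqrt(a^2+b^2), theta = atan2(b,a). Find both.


r = sqrt(110.25+2.56) = sqrt(112.81) = 10.6212
theta = atan2(-1.6, 10.5) = -8.6641 degrees

r = 10.6212, theta = -8.6641 degrees


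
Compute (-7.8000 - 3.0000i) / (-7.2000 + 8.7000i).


Conjugate of z2 = -7.2000 - 8.7000i
Numerator: (-7.8000 - 3.0000i)(-7.2000 - 8.7000i) = 30.0600 + 89.4600i
Denominator: (-7.2)^2 + 8.7^2 = 127.53
Result = (30.0600 + 89.4600i)/127.53

0.2357 + 0.7015i


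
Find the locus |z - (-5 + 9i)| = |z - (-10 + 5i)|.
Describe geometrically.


Equal distances means the locus is the perpendicular bisector of z1 and z2.
Midpoint = ((-5+(-10))/2, (9+5)/2) = (-7.5000, 7.0000)

Perpendicular bisector through (-7.5000, 7.0000)


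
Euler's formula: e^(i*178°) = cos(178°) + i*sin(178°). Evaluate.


cos(178°) = -0.9994
sin(178°) = 0.0349

e^(i*178°) = -0.9994 + 0.0349i


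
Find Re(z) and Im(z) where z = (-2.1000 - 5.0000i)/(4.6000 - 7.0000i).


Multiply by conjugate: (-2.1000 - 5.0000i)(4.6000 + 7.0000i) / (4.6^2 + (-7)^2)
Numerator real = -2.1*4.6 - (5)*(-7) = 25.34
Numerator imag = -5*4.6 - (-2.1)*(-7) = -37.7
Denominator = 70.16
Re(z) = 25.34/70.16 = 0.3612
Im(z) = -37.7/70.16 = -0.5373

Re(z) = 0.3612, Im(z) = -0.5373


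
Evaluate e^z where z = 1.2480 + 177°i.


e^1.2480 = 3.4834
cos(177°) = -0.99863
sin(177°) = 0.05234
Real = 3.4834*(-0.99863) = -3.4786
Imag = 3.4834*0.05234 = 0.1823

-3.4786 + 0.1823i


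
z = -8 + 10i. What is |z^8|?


|z| = sqrt(64+100) = sqrt(164) = 12.8062
|z^8| = |z|^8 = (sqrt(164))^8 = 164^4 = 723394816

|z^8| = 723394816


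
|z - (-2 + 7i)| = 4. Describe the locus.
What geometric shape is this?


|z - z0| = r is a circle with center z0 and radius r.
Center = (-2, 7), radius = 4

Circle with center (-2, 7) and radius 4


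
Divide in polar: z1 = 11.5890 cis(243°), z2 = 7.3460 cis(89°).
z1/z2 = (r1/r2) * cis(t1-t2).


r = 11.5890 / 7.3460 = 1.5776
theta = 243° - 89° = 154° = 154° (mod 360)

1.5776 cis(154°)


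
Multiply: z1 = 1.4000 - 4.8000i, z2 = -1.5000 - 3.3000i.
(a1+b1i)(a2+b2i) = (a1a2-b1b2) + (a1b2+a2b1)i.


Real = 1.4*(-1.5) - (-4.8)*(-3.3) = -2.1 - 15.84 = -17.94
Imag = 1.4*(-3.3) - (1.5)*(-4.8) = -4.62 + 7.2 = 2.58

-17.9400 + 2.5800i


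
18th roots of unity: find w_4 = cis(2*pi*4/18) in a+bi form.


Angle = 360*4/18 = 80°
a = cos(80°) = 0.1736
b = sin(80°) = 0.9848

0.1736 + 0.9848i


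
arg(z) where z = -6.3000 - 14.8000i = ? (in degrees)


Re = -6.3, Im = -14.8
arg = atan2(-14.8, -6.3) = -113.0583 degrees

arg(z) = -113.0583 degrees


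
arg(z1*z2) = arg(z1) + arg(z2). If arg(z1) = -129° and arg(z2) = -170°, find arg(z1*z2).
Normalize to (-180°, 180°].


arg(z1*z2) = -129° - 170° = -299°
Normalized to (-180°, 180°]: 61°

61°


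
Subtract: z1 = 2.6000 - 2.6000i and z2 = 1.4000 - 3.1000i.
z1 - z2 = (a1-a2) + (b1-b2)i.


Real: 2.6 - 1.4 = 1.2
Imag: -2.6 + 3.1 = 0.5

1.2000 + 0.5000i


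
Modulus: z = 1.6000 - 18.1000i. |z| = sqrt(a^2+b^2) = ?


|z| = sqrt(1.6^2 + (-18.1)^2) = sqrt(2.56 + 327.61) = sqrt(330.17) = 18.1706

|z| = 18.1706


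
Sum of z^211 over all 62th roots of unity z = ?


The roots are w_k = w^k with w = e^(2*pi*i/62), and (w^k)^211 = (w^211)^k.
So S = 1 + u + u^2 + ... + u^(61) with u = w^211.
211 = 3*62 + 25, so 211 is not a multiple of 62: u = (w^62)^3 * w^25 = w^25 ≠ 1 (w is a primitive 62th root), while u^62 = (w^62)^211 = 1.
Geometric series: S = (1 - u^62)/(1 - u) = (1 - 1)/(1 - u) = 0

S = 0


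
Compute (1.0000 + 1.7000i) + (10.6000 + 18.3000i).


Real: 1 + 10.6 = 11.6
Imag: 1.7 + 18.3 = 20

11.6000 + 20.0000i


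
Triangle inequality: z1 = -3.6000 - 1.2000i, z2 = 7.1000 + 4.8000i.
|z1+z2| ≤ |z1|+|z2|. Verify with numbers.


|z1| = sqrt((-3.6)^2 + (-1.2)^2) = sqrt(14.4) = 3.7947
|z2| = sqrt(7.1^2 + 4.8^2) = sqrt(73.45) = 8.5703
z1+z2 = 3.5000 + 3.6000i
|z1+z2| = sqrt(25.21) = 5.0210
|z1|+|z2| = 3.7947 + 8.5703 = 12.3650

|z1+z2| = 5.0210 ≤ |z1|+|z2| = 12.3650 (verified)


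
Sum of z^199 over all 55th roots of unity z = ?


The roots are w_k = w^k with w = e^(2*pi*i/55), and (w^k)^199 = (w^199)^k.
So S = 1 + u + u^2 + ... + u^(54) with u = w^199.
199 = 3*55 + 34, so 199 is not a multiple of 55: u = (w^55)^3 * w^34 = w^34 ≠ 1 (w is a primitive 55th root), while u^55 = (w^55)^199 = 1.
Geometric series: S = (1 - u^55)/(1 - u) = (1 - 1)/(1 - u) = 0

S = 0


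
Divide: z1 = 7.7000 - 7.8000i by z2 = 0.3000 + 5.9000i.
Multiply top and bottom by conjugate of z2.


Conjugate of z2 = 0.3000 - 5.9000i
Numerator: (7.7000 - 7.8000i)(0.3000 - 5.9000i) = -43.7100 - 47.7700i
Denominator: 0.3^2 + 5.9^2 = 34.9
Result = (-43.7100 - 47.7700i)/34.9

-1.2524 - 1.3688i


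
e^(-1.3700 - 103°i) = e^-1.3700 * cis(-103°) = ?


e^-1.3700 = 0.2541
cos(-103°) = -0.225
sin(-103°) = -0.9744
Real = 0.2541*(-0.225) = -0.0572
Imag = 0.2541*(-0.9744) = -0.2476

-0.0572 - 0.2476i


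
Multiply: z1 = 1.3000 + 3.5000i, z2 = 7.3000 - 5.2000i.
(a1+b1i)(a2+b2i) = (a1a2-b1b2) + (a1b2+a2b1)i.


Real = 1.3*7.3 - 3.5*(-5.2) = 9.49 - (-18.2) = 27.69
Imag = 1.3*(-5.2) + 7.3*3.5 = -6.76 + 25.55 = 18.79

27.6900 + 18.7900i


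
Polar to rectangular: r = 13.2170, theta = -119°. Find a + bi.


a = 13.2170*cos(-119°) = 13.2170*(-0.48481) = -6.4077
b = 13.2170*sin(-119°) = 13.2170*(-0.8746197) = -11.5598

-6.4077 - 11.5598i


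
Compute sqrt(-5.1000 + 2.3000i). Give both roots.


|z| = sqrt(26.01+5.29) = 5.5946
sqrt((|z|+a)/2) = sqrt((5.5946+(-5.1))/2) = sqrt(0.2473) = 0.4973
sqrt((|z|-a)/2) = sqrt((5.5946-(-5.1))/2) = sqrt(5.3473) = 2.3124

±(0.4973 + 2.3124i) i.e. 0.4973 + 2.3124i and -0.4973 - 2.3124i


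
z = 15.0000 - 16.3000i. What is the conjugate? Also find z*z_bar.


z_bar = 15.0000 + 16.3000i
z*z_bar = 15^2 + (-16.3)^2 = 225 + 265.69 = 490.69

z_bar = 15.0000 + 16.3000i, z*z_bar = 490.69


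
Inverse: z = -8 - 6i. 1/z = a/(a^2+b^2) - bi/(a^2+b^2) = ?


|z|^2 = 64+36 = 100
1/z = (-8 + 6i)/100

1/z = -0.0800 + 0.0600i


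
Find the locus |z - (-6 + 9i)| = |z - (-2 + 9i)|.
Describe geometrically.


Equal distances means the locus is the perpendicular bisector of z1 and z2.
Midpoint = ((-6+(-2))/2, (9+9)/2) = (-4.0000, 9.0000)

Perpendicular bisector through (-4.0000, 9.0000)


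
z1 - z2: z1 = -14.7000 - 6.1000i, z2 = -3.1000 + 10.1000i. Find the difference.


Real: -14.7 + 3.1 = -11.6
Imag: -6.1 - 10.1 = -16.2

-11.6000 - 16.2000i


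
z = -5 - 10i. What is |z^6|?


|z| = sqrt(25+100) = sqrt(125) = 11.1803
|z^6| = |z|^6 = (sqrt(125))^6 = 125^3 = 1953125

|z^6| = 1953125


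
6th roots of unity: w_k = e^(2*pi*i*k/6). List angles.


The 6th roots of unity are cis(360k/6°) for k=0..5
Angle step = 360/6 = 60°
Primitive root: cis(60°)
Primitive root = 0.5000 + 0.8660i

6 roots at angles: 0°, 60°, 120°, 180°, 240°, 300°


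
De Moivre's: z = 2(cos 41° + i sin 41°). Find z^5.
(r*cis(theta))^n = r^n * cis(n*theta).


r^5 = 2^5 = 32
n*theta = 5*41° = 205° = 205° (mod 360)
a = 32*cos(205°) = -29.0018
b = 32*sin(205°) = -13.5238

32 cis(205°) = -29.0018 - 13.5238i


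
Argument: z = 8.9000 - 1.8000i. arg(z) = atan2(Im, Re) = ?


Re = 8.9, Im = -1.8
arg = atan2(-1.8, 8.9) = -11.4337 degrees

arg(z) = -11.4337 degrees


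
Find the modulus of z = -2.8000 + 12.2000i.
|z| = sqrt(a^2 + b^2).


|z| = sqrt((-2.8)^2 + 12.2^2) = sqrt(7.84 + 148.84) = sqrt(156.68) = 12.5172

|z| = 12.5172


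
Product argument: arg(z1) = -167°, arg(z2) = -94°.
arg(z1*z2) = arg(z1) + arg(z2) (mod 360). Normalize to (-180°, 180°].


arg(z1*z2) = -167° - 94° = -261°
Normalized to (-180°, 180°]: 99°

99°


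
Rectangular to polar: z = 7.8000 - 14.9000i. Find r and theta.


r = sqrt(60.84+222.01) = sqrt(282.85) = 16.8181
theta = atan2(-14.9, 7.8) = -62.3684 degrees

r = 16.8181, theta = -62.3684 degrees


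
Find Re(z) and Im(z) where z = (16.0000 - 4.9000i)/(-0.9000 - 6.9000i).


Multiply by conjugate: (16.0000 - 4.9000i)(-0.9000 + 6.9000i) / ((-0.9)^2 + (-6.9)^2)
Numerator real = 16*(-0.9) - (4.9)*(-6.9) = 19.41
Numerator imag = -4.9*(-0.9) - 16*(-6.9) = 114.81
Denominator = 48.42
Re(z) = 19.41/48.42 = 0.4009
Im(z) = 114.81/48.42 = 2.3711

Re(z) = 0.4009, Im(z) = 2.3711


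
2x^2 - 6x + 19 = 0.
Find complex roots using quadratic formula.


disc = (-6)^2 - 4*2*19 = 36 - 152 = -116
sqrt(|disc|) = sqrt(116) = 10.7703
Real part = 6/(2*2) = 1.5000
Imag part = 10.7703/(2*2) = 2.6926

1.5000 ± 2.6926i


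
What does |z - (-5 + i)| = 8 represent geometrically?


|z - z0| = r is a circle with center z0 and radius r.
Center = (-5, 1), radius = 8

Circle with center (-5, 1) and radius 8


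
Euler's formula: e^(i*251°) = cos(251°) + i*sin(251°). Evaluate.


cos(251°) = -0.3256
sin(251°) = -0.9455

e^(i*251°) = -0.3256 - 0.9455i


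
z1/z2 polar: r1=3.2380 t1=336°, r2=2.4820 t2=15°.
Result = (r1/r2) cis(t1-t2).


r = 3.2380 / 2.4820 = 1.3046
theta = 336° - 15° = 321° = 321° (mod 360)

1.3046 cis(321°)


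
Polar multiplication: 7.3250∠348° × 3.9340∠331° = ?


r = 7.3250 * 3.9340 = 28.8166
theta = 348° + 331° = 679° = 319° (mod 360)

28.8166 cis(319°)


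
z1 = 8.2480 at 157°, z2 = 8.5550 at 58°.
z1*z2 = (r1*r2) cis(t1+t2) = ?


r = 8.2480 * 8.5550 = 70.5616
theta = 157° + 58° = 215° = 215° (mod 360)

70.5616 cis(215°)


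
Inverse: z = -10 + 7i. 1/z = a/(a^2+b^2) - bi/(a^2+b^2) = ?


|z|^2 = 100+49 = 149
1/z = (-10 - 7i)/149

1/z = -0.0671 - 0.0470i


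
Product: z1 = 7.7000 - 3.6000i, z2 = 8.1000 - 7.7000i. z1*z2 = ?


Real = 7.7*8.1 - (-3.6)*(-7.7) = 62.37 - 27.72 = 34.65
Imag = 7.7*(-7.7) + 8.1*(-3.6) = -59.29 - (29.16) = -88.45

34.6500 - 88.4500i


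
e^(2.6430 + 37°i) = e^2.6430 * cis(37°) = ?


e^2.6430 = 14.0553
cos(37°) = 0.79864
sin(37°) = 0.601815
Real = 14.0553*0.79864 = 11.2251
Imag = 14.0553*0.601815 = 8.4587

11.2251 + 8.4587i


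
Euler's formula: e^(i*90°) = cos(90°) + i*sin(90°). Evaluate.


cos(90°) = 0
sin(90°) = 1.0000

e^(i*90°) = 0 + 1.0000i


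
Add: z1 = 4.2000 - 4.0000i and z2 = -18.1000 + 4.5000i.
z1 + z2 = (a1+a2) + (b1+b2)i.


Real: 4.2 - 18.1 = -13.9
Imag: -4 + 4.5 = 0.5

-13.9000 + 0.5000i


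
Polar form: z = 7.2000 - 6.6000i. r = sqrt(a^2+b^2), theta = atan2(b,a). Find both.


r = sqrt(51.84+43.56) = sqrt(95.4) = 9.7673
theta = atan2(-6.6, 7.2) = -42.5104 degrees

r = 9.7673, theta = -42.5104 degrees


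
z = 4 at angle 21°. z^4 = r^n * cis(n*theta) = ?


r^4 = 4^4 = 256
n*theta = 4*21° = 84° = 84° (mod 360)
a = 256*cos(84°) = 26.7593
b = 256*sin(84°) = 254.5976

256 cis(84°) = 26.7593 + 254.5976i


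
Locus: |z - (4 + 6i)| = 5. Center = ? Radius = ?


|z - z0| = r is a circle with center z0 and radius r.
Center = (4, 6), radius = 5

Circle with center (4, 6) and radius 5


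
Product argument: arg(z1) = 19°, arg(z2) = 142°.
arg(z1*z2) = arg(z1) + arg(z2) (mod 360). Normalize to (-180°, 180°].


arg(z1*z2) = 19° + 142° = 161°
Normalized to (-180°, 180°]: 161°

161°


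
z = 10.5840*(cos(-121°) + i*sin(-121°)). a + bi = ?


a = 10.5840*cos(-121°) = 10.5840*(-0.51504) = -5.4512
b = 10.5840*sin(-121°) = 10.5840*(-0.85717) = -9.0723

-5.4512 - 9.0723i


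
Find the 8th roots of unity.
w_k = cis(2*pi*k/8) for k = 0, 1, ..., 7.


The 8th roots of unity are cis(360k/8°) for k=0..7
Angle step = 360/8 = 45°
Primitive root: cis(45°)
Primitive root = 0.7071 + 0.7071i

8 roots at angles: 0°, 45°, 90°, 135°, 180°, 225°, 270°, 315°


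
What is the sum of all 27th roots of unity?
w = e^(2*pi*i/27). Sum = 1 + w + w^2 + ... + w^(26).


The sum of all 27th roots of unity is 0.
Geometric series: (1 - w^27)/(1 - w) = (1-1)/(1-w) = 0 since w^27 = 1, w ≠ 1.
Alternatively: coefficient of z^26 in z^27 - 1 is 0.

0


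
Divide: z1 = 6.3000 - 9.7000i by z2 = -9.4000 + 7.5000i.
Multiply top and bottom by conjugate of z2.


Conjugate of z2 = -9.4000 - 7.5000i
Numerator: (6.3000 - 9.7000i)(-9.4000 - 7.5000i) = -131.9700 + 43.9300i
Denominator: (-9.4)^2 + 7.5^2 = 144.61
Result = (-131.9700 + 43.9300i)/144.61

-0.9126 + 0.3038i


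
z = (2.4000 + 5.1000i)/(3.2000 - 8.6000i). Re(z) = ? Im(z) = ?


Multiply by conjugate: (2.4000 + 5.1000i)(3.2000 + 8.6000i) / (3.2^2 + (-8.6)^2)
Numerator real = 2.4*3.2 + 5.1*(-8.6) = -36.18
Numerator imag = 5.1*3.2 - 2.4*(-8.6) = 36.96
Denominator = 84.2
Re(z) = -36.18/84.2 = -0.4297
Im(z) = 36.96/84.2 = 0.4390

Re(z) = -0.4297, Im(z) = 0.4390


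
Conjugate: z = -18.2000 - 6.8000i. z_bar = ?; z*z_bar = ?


z_bar = -18.2000 + 6.8000i
z*z_bar = (-18.2)^2 + (-6.8)^2 = 331.24 + 46.24 = 377.48

z_bar = -18.2000 + 6.8000i, z*z_bar = 377.48


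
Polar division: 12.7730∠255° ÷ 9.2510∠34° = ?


r = 12.7730 / 9.2510 = 1.3807
theta = 255° - 34° = 221° = 221° (mod 360)

1.3807 cis(221°)


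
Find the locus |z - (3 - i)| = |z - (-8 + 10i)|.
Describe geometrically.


Equal distances means the locus is the perpendicular bisector of z1 and z2.
Midpoint = ((3+(-8))/2, (-1+10)/2) = (-2.5000, 4.5000)

Perpendicular bisector through (-2.5000, 4.5000)


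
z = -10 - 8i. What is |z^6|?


|z| = sqrt(100+64) = sqrt(164) = 12.8062
|z^6| = |z|^6 = (sqrt(164))^6 = 164^3 = 4410944

|z^6| = 4410944


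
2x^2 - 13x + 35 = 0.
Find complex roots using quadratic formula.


disc = (-13)^2 - 4*2*35 = 169 - 280 = -111
sqrt(|disc|) = sqrt(111) = 10.5357
Real part = 13/(2*2) = 3.2500
Imag part = 10.5357/(2*2) = 2.6339

3.2500 ± 2.6339i


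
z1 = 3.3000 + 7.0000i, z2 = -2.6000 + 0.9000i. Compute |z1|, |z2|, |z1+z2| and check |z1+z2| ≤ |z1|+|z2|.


|z1| = sqrt(3.3^2 + 7^2) = sqrt(59.89) = 7.7389
|z2| = sqrt((-2.6)^2 + 0.9^2) = sqrt(7.57) = 2.7514
z1+z2 = 0.7000 + 7.9000i
|z1+z2| = sqrt(62.9) = 7.9310
|z1|+|z2| = 7.7389 + 2.7514 = 10.4903

|z1+z2| = 7.9310 ≤ |z1|+|z2| = 10.4903 (verified)


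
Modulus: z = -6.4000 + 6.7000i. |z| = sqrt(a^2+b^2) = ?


|z| = sqrt((-6.4)^2 + 6.7^2) = sqrt(40.96 + 44.89) = sqrt(85.85) = 9.2655

|z| = 9.2655


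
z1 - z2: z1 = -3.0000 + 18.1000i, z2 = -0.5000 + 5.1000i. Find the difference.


Real: -3 + 0.5 = -2.5
Imag: 18.1 - 5.1 = 13

-2.5000 + 13.0000i


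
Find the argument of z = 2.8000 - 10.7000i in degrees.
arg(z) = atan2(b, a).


Re = 2.8, Im = -10.7
arg = atan2(-10.7, 2.8) = -75.3355 degrees

arg(z) = -75.3355 degrees


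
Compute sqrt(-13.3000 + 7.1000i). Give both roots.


|z| = sqrt(176.89+50.41) = 15.0765
sqrt((|z|+a)/2) = sqrt((15.0765+(-13.3))/2) = sqrt(0.8882) = 0.9425
sqrt((|z|-a)/2) = sqrt((15.0765-(-13.3))/2) = sqrt(14.1882) = 3.7667

±(0.9425 + 3.7667i) i.e. 0.9425 + 3.7667i and -0.9425 - 3.7667i


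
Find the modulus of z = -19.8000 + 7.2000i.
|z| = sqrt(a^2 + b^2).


|z| = sqrt((-19.8)^2 + 7.2^2) = sqrt(392.04 + 51.84) = sqrt(443.88) = 21.0685

|z| = 21.0685


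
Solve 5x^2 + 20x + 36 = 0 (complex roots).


disc = 20^2 - 4*5*36 = 400 - 720 = -320
sqrt(|disc|) = sqrt(320) = 17.8885
Real part = -20/(2*5) = -2.0000
Imag part = 17.8885/(2*5) = 1.7889

-2.0000 ± 1.7889i


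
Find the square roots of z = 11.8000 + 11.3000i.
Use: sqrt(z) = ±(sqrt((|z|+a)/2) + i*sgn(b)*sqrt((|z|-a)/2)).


|z| = sqrt(139.24+127.69) = 16.3380
sqrt((|z|+a)/2) = sqrt((16.3380+11.8)/2) = sqrt(14.0690) = 3.7509
sqrt((|z|-a)/2) = sqrt((16.3380-11.8)/2) = sqrt(2.2690) = 1.5063

±(3.7509 + 1.5063i) i.e. 3.7509 + 1.5063i and -3.7509 - 1.5063i


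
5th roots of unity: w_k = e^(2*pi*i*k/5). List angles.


The 5th roots of unity are cis(360k/5°) for k=0..4
Angle step = 360/5 = 72°
Primitive root: cis(72°)
Primitive root = 0.3090 + 0.9511i

5 roots at angles: 0°, 72°, 144°, 216°, 288°


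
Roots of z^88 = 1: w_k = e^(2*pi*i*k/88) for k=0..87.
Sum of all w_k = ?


The sum of all 88th roots of unity is 0.
Geometric series: (1 - w^88)/(1 - w) = (1-1)/(1-w) = 0 since w^88 = 1, w ≠ 1.
Alternatively: coefficient of z^87 in z^88 - 1 is 0.

0


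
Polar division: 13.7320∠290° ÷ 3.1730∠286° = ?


r = 13.7320 / 3.1730 = 4.3278
theta = 290° - 286° = 4° = 4° (mod 360)

4.3278 cis(4°)


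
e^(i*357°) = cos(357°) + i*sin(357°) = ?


cos(357°) = 0.9986
sin(357°) = -0.0523

e^(i*357°) = 0.9986 - 0.0523i


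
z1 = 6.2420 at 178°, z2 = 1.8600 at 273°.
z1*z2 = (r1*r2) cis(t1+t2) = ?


r = 6.2420 * 1.8600 = 11.6101
theta = 178° + 273° = 451° = 91° (mod 360)

11.6101 cis(91°)


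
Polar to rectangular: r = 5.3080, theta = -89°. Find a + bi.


a = 5.3080*cos(-89°) = 5.3080*0.01745 = 0.0926
b = 5.3080*sin(-89°) = 5.3080*(-0.99985) = -5.3072

0.0926 - 5.3072i


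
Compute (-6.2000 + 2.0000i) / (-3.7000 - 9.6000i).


Conjugate of z2 = -3.7000 + 9.6000i
Numerator: (-6.2000 + 2.0000i)(-3.7000 + 9.6000i) = 3.7400 - 66.9200i
Denominator: (-3.7)^2 + (-9.6)^2 = 105.85
Result = (3.7400 - 66.9200i)/105.85

0.0353 - 0.6322i


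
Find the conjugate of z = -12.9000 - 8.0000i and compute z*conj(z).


z_bar = -12.9000 + 8.0000i
z*z_bar = (-12.9)^2 + (-8)^2 = 166.41 + 64 = 230.41

z_bar = -12.9000 + 8.0000i, z*z_bar = 230.41


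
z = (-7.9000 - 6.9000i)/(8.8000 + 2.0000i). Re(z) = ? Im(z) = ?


Multiply by conjugate: (-7.9000 - 6.9000i)(8.8000 - 2.0000i) / (8.8^2 + 2^2)
Numerator real = -7.9*8.8 - (6.9)*2 = -83.32
Numerator imag = -6.9*8.8 - (-7.9)*2 = -44.92
Denominator = 81.44
Re(z) = -83.32/81.44 = -1.0231
Im(z) = -44.92/81.44 = -0.5516

Re(z) = -1.0231, Im(z) = -0.5516


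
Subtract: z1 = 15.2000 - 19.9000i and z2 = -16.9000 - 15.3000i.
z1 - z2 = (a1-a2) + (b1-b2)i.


Real: 15.2 + 16.9 = 32.1
Imag: -19.9 + 15.3 = -4.6

32.1000 - 4.6000i


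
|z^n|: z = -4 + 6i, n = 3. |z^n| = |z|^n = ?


|z| = sqrt(16+36) = sqrt(52) = 7.2111
|z^3| = |z|^3 = (sqrt(52))^3 = 52*sqrt(52)

|z^3| = 52*sqrt(52) ≈ 374.9773


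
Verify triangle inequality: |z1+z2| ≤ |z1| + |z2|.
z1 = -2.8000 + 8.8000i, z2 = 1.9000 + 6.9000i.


|z1| = sqrt((-2.8)^2 + 8.8^2) = sqrt(85.28) = 9.2347
|z2| = sqrt(1.9^2 + 6.9^2) = sqrt(51.22) = 7.1568
z1+z2 = -0.9000 + 15.7000i
|z1+z2| = sqrt(247.3) = 15.7258
|z1|+|z2| = 9.2347 + 7.1568 = 16.3915

|z1+z2| = 15.7258 ≤ |z1|+|z2| = 16.3915 (verified)


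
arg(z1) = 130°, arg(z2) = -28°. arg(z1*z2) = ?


arg(z1*z2) = 130° - 28° = 102°
Normalized to (-180°, 180°]: 102°

102°


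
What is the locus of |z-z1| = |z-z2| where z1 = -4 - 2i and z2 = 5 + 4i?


Equal distances means the locus is the perpendicular bisector of z1 and z2.
Midpoint = ((-4+5)/2, (-2+4)/2) = (0.5000, 1.0000)

Perpendicular bisector through (0.5000, 1.0000)


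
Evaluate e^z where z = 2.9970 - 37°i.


e^2.9970 = 20.0254
cos(-37°) = 0.798636
sin(-37°) = -0.601815
Real = 20.0254*0.798636 = 15.9930
Imag = 20.0254*(-0.601815) = -12.0516

15.9930 - 12.0516i


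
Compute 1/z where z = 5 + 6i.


|z|^2 = 25+36 = 61
1/z = (5 - 6i)/61

1/z = 0.0820 - 0.0984i


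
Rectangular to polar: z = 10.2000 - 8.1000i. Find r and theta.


r = sqrt(104.04+65.61) = sqrt(169.65) = 13.0250
theta = atan2(-8.1, 10.2) = -38.4537 degrees

r = 13.0250, theta = -38.4537 degrees


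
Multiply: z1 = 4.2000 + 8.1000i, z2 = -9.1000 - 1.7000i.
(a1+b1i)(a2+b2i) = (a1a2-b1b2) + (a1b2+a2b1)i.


Real = 4.2*(-9.1) - 8.1*(-1.7) = -38.22 - (-13.77) = -24.45
Imag = 4.2*(-1.7) - (9.1)*8.1 = -7.14 - (73.71) = -80.85

-24.4500 - 80.8500i


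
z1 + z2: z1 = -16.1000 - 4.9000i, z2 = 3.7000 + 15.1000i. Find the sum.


Real: -16.1 + 3.7 = -12.4
Imag: -4.9 + 15.1 = 10.2

-12.4000 + 10.2000i


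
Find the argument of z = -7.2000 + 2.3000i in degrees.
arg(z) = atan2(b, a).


Re = -7.2, Im = 2.3
arg = atan2(2.3, -7.2) = 162.2842 degrees

arg(z) = 162.2842 degrees


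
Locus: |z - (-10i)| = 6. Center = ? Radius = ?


|z - z0| = r is a circle with center z0 and radius r.
Center = (0, -10), radius = 6

Circle with center (0, -10) and radius 6


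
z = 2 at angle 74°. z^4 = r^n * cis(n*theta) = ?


r^4 = 2^4 = 16
n*theta = 4*74° = 296° = 296° (mod 360)
a = 16*cos(296°) = 7.0139
b = 16*sin(296°) = -14.3807

16 cis(296°) = 7.0139 - 14.3807i


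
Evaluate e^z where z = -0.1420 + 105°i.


e^-0.1420 = 0.86762
cos(105°) = -0.25882
sin(105°) = 0.96593
Real = 0.86762*(-0.25882) = -0.2246
Imag = 0.86762*0.96593 = 0.8381

-0.2246 + 0.8381i


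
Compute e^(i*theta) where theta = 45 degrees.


cos(45°) = 0.7071
sin(45°) = 0.7071

e^(i*45°) = 0.7071 + 0.7071i


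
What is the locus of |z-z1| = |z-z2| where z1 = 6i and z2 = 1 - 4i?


Equal distances means the locus is the perpendicular bisector of z1 and z2.
Midpoint = ((0+1)/2, (6+(-4))/2) = (0.5000, 1.0000)

Perpendicular bisector through (0.5000, 1.0000)


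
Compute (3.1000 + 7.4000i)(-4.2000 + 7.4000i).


Real = 3.1*(-4.2) - 7.4*7.4 = -13.02 - 54.76 = -67.78
Imag = 3.1*7.4 - (4.2)*7.4 = 22.94 - (31.08) = -8.14

-67.7800 - 8.1400i


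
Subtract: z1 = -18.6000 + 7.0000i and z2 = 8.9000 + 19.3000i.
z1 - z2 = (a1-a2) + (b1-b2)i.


Real: -18.6 - 8.9 = -27.5
Imag: 7 - 19.3 = -12.3

-27.5000 - 12.3000i


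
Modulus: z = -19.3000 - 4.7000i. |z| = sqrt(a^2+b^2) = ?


|z| = sqrt((-19.3)^2 + (-4.7)^2) = sqrt(372.49 + 22.09) = sqrt(394.58) = 19.8640

|z| = 19.8640


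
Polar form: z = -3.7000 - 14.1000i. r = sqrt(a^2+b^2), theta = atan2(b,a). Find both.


r = sqrt(13.69+198.81) = sqrt(212.5) = 14.5774
theta = atan2(-14.1, -3.7) = -104.7036 degrees

r = 14.5774, theta = -104.7036 degrees


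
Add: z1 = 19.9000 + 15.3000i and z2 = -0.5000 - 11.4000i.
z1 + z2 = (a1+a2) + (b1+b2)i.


Real: 19.9 - 0.5 = 19.4
Imag: 15.3 - 11.4 = 3.9

19.4000 + 3.9000i


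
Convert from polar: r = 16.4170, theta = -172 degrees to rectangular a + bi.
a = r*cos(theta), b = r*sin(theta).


a = 16.4170*cos(-172°) = 16.4170*(-0.990268) = -16.2572
b = 16.4170*sin(-172°) = 16.4170*(-0.13917) = -2.2848

-16.2572 - 2.2848i


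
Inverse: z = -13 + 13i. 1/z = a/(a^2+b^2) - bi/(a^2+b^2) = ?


|z|^2 = 169+169 = 338
1/z = (-13 - 13i)/338

1/z = -0.0385 - 0.0385i


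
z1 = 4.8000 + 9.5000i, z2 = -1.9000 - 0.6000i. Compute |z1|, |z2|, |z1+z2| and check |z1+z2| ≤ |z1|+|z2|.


|z1| = sqrt(4.8^2 + 9.5^2) = sqrt(113.29) = 10.6438
|z2| = sqrt((-1.9)^2 + (-0.6)^2) = sqrt(3.97) = 1.9925
z1+z2 = 2.9000 + 8.9000i
|z1+z2| = sqrt(87.62) = 9.3606
|z1|+|z2| = 10.6438 + 1.9925 = 12.6363

|z1+z2| = 9.3606 ≤ |z1|+|z2| = 12.6363 (verified)


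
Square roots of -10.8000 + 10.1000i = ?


|z| = sqrt(116.64+102.01) = 14.7868
sqrt((|z|+a)/2) = sqrt((14.7868+(-10.8))/2) = sqrt(1.9934) = 1.4119
sqrt((|z|-a)/2) = sqrt((14.7868-(-10.8))/2) = sqrt(12.7934) = 3.5768

±(1.4119 + 3.5768i) i.e. 1.4119 + 3.5768i and -1.4119 - 3.5768i


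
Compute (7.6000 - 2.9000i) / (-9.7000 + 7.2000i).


Conjugate of z2 = -9.7000 - 7.2000i
Numerator: (7.6000 - 2.9000i)(-9.7000 - 7.2000i) = -94.6000 - 26.5900i
Denominator: (-9.7)^2 + 7.2^2 = 145.93
Result = (-94.6000 - 26.5900i)/145.93

-0.6483 - 0.1822i


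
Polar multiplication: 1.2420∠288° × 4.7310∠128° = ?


r = 1.2420 * 4.7310 = 5.8759
theta = 288° + 128° = 416° = 56° (mod 360)

5.8759 cis(56°)


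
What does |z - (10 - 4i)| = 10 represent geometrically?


|z - z0| = r is a circle with center z0 and radius r.
Center = (10, -4), radius = 10

Circle with center (10, -4) and radius 10


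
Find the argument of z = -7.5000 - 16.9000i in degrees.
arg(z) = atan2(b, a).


Re = -7.5, Im = -16.9
arg = atan2(-16.9, -7.5) = -113.9310 degrees

arg(z) = -113.9310 degrees


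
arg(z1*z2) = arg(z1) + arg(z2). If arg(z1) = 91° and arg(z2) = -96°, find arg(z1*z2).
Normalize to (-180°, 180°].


arg(z1*z2) = 91° - 96° = -5°
Normalized to (-180°, 180°]: -5°

-5°


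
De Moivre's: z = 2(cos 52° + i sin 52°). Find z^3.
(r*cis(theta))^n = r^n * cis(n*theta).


r^3 = 2^3 = 8
n*theta = 3*52° = 156° = 156° (mod 360)
a = 8*cos(156°) = -7.3084
b = 8*sin(156°) = 3.2539

8 cis(156°) = -7.3084 + 3.2539i


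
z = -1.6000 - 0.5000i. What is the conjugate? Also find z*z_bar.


z_bar = -1.6000 + 0.5000i
z*z_bar = (-1.6)^2 + (-0.5)^2 = 2.56 + 0.25 = 2.81

z_bar = -1.6000 + 0.5000i, z*z_bar = 2.81


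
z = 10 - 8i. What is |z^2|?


|z| = sqrt(100+64) = sqrt(164) = 12.8062
|z^2| = |z|^2 = (sqrt(164))^2 = 164

|z^2| = 164


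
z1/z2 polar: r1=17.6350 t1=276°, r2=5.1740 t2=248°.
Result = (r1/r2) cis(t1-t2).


r = 17.6350 / 5.1740 = 3.4084
theta = 276° - 248° = 28° = 28° (mod 360)

3.4084 cis(28°)


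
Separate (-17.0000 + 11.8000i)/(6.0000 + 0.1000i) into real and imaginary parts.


Multiply by conjugate: (-17.0000 + 11.8000i)(6.0000 - 0.1000i) / (6^2 + 0.1^2)
Numerator real = -17*6 + 11.8*0.1 = -100.82
Numerator imag = 11.8*6 - (-17)*0.1 = 72.5
Denominator = 36.01
Re(z) = -100.82/36.01 = -2.7998
Im(z) = 72.5/36.01 = 2.0133

Re(z) = -2.7998, Im(z) = 2.0133


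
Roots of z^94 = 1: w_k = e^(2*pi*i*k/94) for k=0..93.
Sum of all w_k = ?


The sum of all 94th roots of unity is 0.
Geometric series: (1 - w^94)/(1 - w) = (1-1)/(1-w) = 0 since w^94 = 1, w ≠ 1.
Alternatively: coefficient of z^93 in z^94 - 1 is 0.

0


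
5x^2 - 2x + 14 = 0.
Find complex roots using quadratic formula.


disc = (-2)^2 - 4*5*14 = 4 - 280 = -276
sqrt(|disc|) = sqrt(276) = 16.6132
Real part = 2/(2*5) = 0.2000
Imag part = 16.6132/(2*5) = 1.6613

0.2000 ± 1.6613i


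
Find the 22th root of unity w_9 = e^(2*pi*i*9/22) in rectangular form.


Angle = 360*9/22 = 147.2727°
a = cos(147.2727°) = -0.8413
b = sin(147.2727°) = 0.5406

-0.8413 + 0.5406i


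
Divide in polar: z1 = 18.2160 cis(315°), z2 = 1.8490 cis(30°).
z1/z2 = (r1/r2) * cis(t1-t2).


r = 18.2160 / 1.8490 = 9.8518
theta = 315° - 30° = 285° = 285° (mod 360)

9.8518 cis(285°)


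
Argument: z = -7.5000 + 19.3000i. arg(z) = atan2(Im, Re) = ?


Re = -7.5, Im = 19.3
arg = atan2(19.3, -7.5) = 111.2362 degrees

arg(z) = 111.2362 degrees


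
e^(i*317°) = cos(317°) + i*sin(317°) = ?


cos(317°) = 0.7314
sin(317°) = -0.6820

e^(i*317°) = 0.7314 - 0.6820i


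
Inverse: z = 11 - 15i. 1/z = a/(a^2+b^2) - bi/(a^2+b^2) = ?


|z|^2 = 121+225 = 346
1/z = (11 + 15i)/346

1/z = 0.0318 + 0.0434i


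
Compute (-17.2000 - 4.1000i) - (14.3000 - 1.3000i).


Real: -17.2 - 14.3 = -31.5
Imag: -4.1 + 1.3 = -2.8

-31.5000 - 2.8000i


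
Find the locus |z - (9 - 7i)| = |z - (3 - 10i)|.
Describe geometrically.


Equal distances means the locus is the perpendicular bisector of z1 and z2.
Midpoint = ((9+3)/2, (-7+(-10))/2) = (6.0000, -8.5000)

Perpendicular bisector through (6.0000, -8.5000)


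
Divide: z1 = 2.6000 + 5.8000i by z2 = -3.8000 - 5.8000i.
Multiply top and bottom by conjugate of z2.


Conjugate of z2 = -3.8000 + 5.8000i
Numerator: (2.6000 + 5.8000i)(-3.8000 + 5.8000i) = -43.5200 - 6.9600i
Denominator: (-3.8)^2 + (-5.8)^2 = 48.08
Result = (-43.5200 - 6.9600i)/48.08

-0.9052 - 0.1448i


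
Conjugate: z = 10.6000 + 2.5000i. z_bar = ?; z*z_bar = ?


z_bar = 10.6000 - 2.5000i
z*z_bar = 10.6^2 + 2.5^2 = 112.36 + 6.25 = 118.61

z_bar = 10.6000 - 2.5000i, z*z_bar = 118.61


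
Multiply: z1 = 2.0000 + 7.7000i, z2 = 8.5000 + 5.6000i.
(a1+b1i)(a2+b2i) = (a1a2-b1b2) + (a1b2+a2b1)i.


Real = 2*8.5 - 7.7*5.6 = 17 - 43.12 = -26.12
Imag = 2*5.6 + 8.5*7.7 = 11.2 + 65.45 = 76.65

-26.1200 + 76.6500i


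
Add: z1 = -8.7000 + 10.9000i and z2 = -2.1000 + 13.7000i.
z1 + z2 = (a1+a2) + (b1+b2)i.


Real: -8.7 - 2.1 = -10.8
Imag: 10.9 + 13.7 = 24.6

-10.8000 + 24.6000i


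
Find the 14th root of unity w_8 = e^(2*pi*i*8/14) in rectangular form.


Angle = 360*8/14 = 205.7143°
a = cos(205.7143°) = -0.9010
b = sin(205.7143°) = -0.4339

-0.9010 - 0.4339i


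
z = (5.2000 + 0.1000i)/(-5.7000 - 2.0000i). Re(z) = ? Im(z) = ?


Multiply by conjugate: (5.2000 + 0.1000i)(-5.7000 + 2.0000i) / ((-5.7)^2 + (-2)^2)
Numerator real = 5.2*(-5.7) + 0.1*(-2) = -29.84
Numerator imag = 0.1*(-5.7) - 5.2*(-2) = 9.83
Denominator = 36.49
Re(z) = -29.84/36.49 = -0.8178
Im(z) = 9.83/36.49 = 0.2694

Re(z) = -0.8178, Im(z) = 0.2694


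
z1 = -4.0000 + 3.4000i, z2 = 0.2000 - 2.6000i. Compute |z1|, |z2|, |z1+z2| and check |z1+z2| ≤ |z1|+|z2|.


|z1| = sqrt((-4)^2 + 3.4^2) = sqrt(27.56) = 5.2498
|z2| = sqrt(0.2^2 + (-2.6)^2) = sqrt(6.8) = 2.6077
z1+z2 = -3.8000 + 0.8000i
|z1+z2| = sqrt(15.08) = 3.8833
|z1|+|z2| = 5.2498 + 2.6077 = 7.8575

|z1+z2| = 3.8833 ≤ |z1|+|z2| = 7.8575 (verified)
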